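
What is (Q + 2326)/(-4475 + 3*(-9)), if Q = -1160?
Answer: -583/2251 ≈ -0.25900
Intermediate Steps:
(Q + 2326)/(-4475 + 3*(-9)) = (-1160 + 2326)/(-4475 + 3*(-9)) = 1166/(-4475 - 27) = 1166/(-4502) = 1166*(-1/4502) = -583/2251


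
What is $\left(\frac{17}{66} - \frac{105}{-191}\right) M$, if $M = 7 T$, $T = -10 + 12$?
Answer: $\frac{71239}{6303} \approx 11.302$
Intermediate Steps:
$T = 2$
$M = 14$ ($M = 7 \cdot 2 = 14$)
$\left(\frac{17}{66} - \frac{105}{-191}\right) M = \left(\frac{17}{66} - \frac{105}{-191}\right) 14 = \left(17 \cdot \frac{1}{66} - - \frac{105}{191}\right) 14 = \left(\frac{17}{66} + \frac{105}{191}\right) 14 = \frac{10177}{12606} \cdot 14 = \frac{71239}{6303}$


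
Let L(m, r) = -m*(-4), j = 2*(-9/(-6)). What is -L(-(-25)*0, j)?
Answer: 0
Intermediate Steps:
j = 3 (j = 2*(-9*(-⅙)) = 2*(3/2) = 3)
L(m, r) = 4*m
-L(-(-25)*0, j) = -4*(-(-25)*0) = -4*(-1*0) = -4*0 = -1*0 = 0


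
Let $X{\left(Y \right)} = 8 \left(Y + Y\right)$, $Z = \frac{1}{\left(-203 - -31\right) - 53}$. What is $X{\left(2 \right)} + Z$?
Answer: $\frac{7199}{225} \approx 31.996$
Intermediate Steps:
$Z = - \frac{1}{225}$ ($Z = \frac{1}{\left(-203 + 31\right) - 53} = \frac{1}{-172 - 53} = \frac{1}{-225} = - \frac{1}{225} \approx -0.0044444$)
$X{\left(Y \right)} = 16 Y$ ($X{\left(Y \right)} = 8 \cdot 2 Y = 16 Y$)
$X{\left(2 \right)} + Z = 16 \cdot 2 - \frac{1}{225} = 32 - \frac{1}{225} = \frac{7199}{225}$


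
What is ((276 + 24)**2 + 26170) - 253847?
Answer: -137677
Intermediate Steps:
((276 + 24)**2 + 26170) - 253847 = (300**2 + 26170) - 253847 = (90000 + 26170) - 253847 = 116170 - 253847 = -137677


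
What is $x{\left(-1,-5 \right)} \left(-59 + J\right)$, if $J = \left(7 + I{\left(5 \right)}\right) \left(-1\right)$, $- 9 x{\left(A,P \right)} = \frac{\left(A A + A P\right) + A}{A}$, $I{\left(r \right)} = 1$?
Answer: $- \frac{335}{9} \approx -37.222$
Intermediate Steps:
$x{\left(A,P \right)} = - \frac{A + A^{2} + A P}{9 A}$ ($x{\left(A,P \right)} = - \frac{\left(\left(A A + A P\right) + A\right) \frac{1}{A}}{9} = - \frac{\left(\left(A^{2} + A P\right) + A\right) \frac{1}{A}}{9} = - \frac{\left(A + A^{2} + A P\right) \frac{1}{A}}{9} = - \frac{\frac{1}{A} \left(A + A^{2} + A P\right)}{9} = - \frac{A + A^{2} + A P}{9 A}$)
$J = -8$ ($J = \left(7 + 1\right) \left(-1\right) = 8 \left(-1\right) = -8$)
$x{\left(-1,-5 \right)} \left(-59 + J\right) = \left(- \frac{1}{9} - - \frac{1}{9} - - \frac{5}{9}\right) \left(-59 - 8\right) = \left(- \frac{1}{9} + \frac{1}{9} + \frac{5}{9}\right) \left(-67\right) = \frac{5}{9} \left(-67\right) = - \frac{335}{9}$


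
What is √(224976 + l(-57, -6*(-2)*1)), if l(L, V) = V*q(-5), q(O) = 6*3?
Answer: 2*√56298 ≈ 474.54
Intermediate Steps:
q(O) = 18
l(L, V) = 18*V (l(L, V) = V*18 = 18*V)
√(224976 + l(-57, -6*(-2)*1)) = √(224976 + 18*(-6*(-2)*1)) = √(224976 + 18*(12*1)) = √(224976 + 18*12) = √(224976 + 216) = √225192 = 2*√56298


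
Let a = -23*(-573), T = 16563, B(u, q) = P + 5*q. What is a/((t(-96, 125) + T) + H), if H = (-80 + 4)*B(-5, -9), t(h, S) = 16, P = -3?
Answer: 13179/20227 ≈ 0.65156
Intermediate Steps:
B(u, q) = -3 + 5*q
H = 3648 (H = (-80 + 4)*(-3 + 5*(-9)) = -76*(-3 - 45) = -76*(-48) = 3648)
a = 13179
a/((t(-96, 125) + T) + H) = 13179/((16 + 16563) + 3648) = 13179/(16579 + 3648) = 13179/20227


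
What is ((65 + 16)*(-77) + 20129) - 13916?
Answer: -24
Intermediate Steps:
((65 + 16)*(-77) + 20129) - 13916 = (81*(-77) + 20129) - 13916 = (-6237 + 20129) - 13916 = 13892 - 13916 = -24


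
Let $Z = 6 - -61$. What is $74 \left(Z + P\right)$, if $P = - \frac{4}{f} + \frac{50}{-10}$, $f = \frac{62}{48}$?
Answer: $\frac{135124}{31} \approx 4358.8$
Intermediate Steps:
$f = \frac{31}{24}$ ($f = 62 \cdot \frac{1}{48} = \frac{31}{24} \approx 1.2917$)
$Z = 67$ ($Z = 6 + 61 = 67$)
$P = - \frac{251}{31}$ ($P = - \frac{4}{\frac{31}{24}} + \frac{50}{-10} = \left(-4\right) \frac{24}{31} + 50 \left(- \frac{1}{10}\right) = - \frac{96}{31} - 5 = - \frac{251}{31} \approx -8.0968$)
$74 \left(Z + P\right) = 74 \left(67 - \frac{251}{31}\right) = 74 \cdot \frac{1826}{31} = \frac{135124}{31}$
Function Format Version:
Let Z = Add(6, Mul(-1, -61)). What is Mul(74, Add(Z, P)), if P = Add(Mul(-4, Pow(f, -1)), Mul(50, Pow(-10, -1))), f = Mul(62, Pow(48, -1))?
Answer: Rational(135124, 31) ≈ 4358.8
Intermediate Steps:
f = Rational(31, 24) (f = Mul(62, Rational(1, 48)) = Rational(31, 24) ≈ 1.2917)
Z = 67 (Z = Add(6, 61) = 67)
P = Rational(-251, 31) (P = Add(Mul(-4, Pow(Rational(31, 24), -1)), Mul(50, Pow(-10, -1))) = Add(Mul(-4, Rational(24, 31)), Mul(50, Rational(-1, 10))) = Add(Rational(-96, 31), -5) = Rational(-251, 31) ≈ -8.0968)
Mul(74, Add(Z, P)) = Mul(74, Add(67, Rational(-251, 31))) = Mul(74, Rational(1826, 31)) = Rational(135124, 31)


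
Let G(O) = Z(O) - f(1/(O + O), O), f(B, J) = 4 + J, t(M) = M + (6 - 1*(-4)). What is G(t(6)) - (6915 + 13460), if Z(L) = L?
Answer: -20379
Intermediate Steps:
t(M) = 10 + M (t(M) = M + (6 + 4) = M + 10 = 10 + M)
G(O) = -4 (G(O) = O - (4 + O) = O + (-4 - O) = -4)
G(t(6)) - (6915 + 13460) = -4 - (6915 + 13460) = -4 - 1*20375 = -4 - 20375 = -20379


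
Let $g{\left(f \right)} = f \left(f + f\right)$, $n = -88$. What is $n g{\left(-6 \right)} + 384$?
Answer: $-5952$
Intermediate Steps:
$g{\left(f \right)} = 2 f^{2}$ ($g{\left(f \right)} = f 2 f = 2 f^{2}$)
$n g{\left(-6 \right)} + 384 = - 88 \cdot 2 \left(-6\right)^{2} + 384 = - 88 \cdot 2 \cdot 36 + 384 = \left(-88\right) 72 + 384 = -6336 + 384 = -5952$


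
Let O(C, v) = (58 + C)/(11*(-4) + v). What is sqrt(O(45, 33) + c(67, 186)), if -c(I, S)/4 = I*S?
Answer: I*sqrt(6032741)/11 ≈ 223.29*I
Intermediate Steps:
c(I, S) = -4*I*S
O(C, v) = (58 + C)/(-44 + v)
sqrt(O(45, 33) + c(67, 186)) = sqrt((58 + 45)/(-44 + 33) - 4*67*186) = sqrt(103/(-11) - 49848) = sqrt(-1/11*103 - 49848) = sqrt(-103/11 - 49848) = sqrt(-548431/11) = I*sqrt(6032741)/11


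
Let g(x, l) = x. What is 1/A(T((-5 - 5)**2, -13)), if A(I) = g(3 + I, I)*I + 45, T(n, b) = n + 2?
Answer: 1/10755 ≈ 9.2980e-5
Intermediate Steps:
T(n, b) = 2 + n
A(I) = 45 + I*(3 + I) (A(I) = (3 + I)*I + 45 = I*(3 + I) + 45 = 45 + I*(3 + I))
1/A(T((-5 - 5)**2, -13)) = 1/(45 + (2 + (-5 - 5)**2)*(3 + (2 + (-5 - 5)**2))) = 1/(45 + (2 + (-10)**2)*(3 + (2 + (-10)**2))) = 1/(45 + (2 + 100)*(3 + (2 + 100))) = 1/(45 + 102*(3 + 102)) = 1/(45 + 102*105) = 1/(45 + 10710) = 1/10755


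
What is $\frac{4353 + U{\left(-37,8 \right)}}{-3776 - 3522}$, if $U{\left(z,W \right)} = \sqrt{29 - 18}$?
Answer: $- \frac{4353}{7298} - \frac{\sqrt{11}}{7298} \approx -0.59692$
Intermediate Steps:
$U{\left(z,W \right)} = \sqrt{11}$
$\frac{4353 + U{\left(-37,8 \right)}}{-3776 - 3522} = \frac{4353 + \sqrt{11}}{-3776 - 3522} = \frac{4353 + \sqrt{11}}{-7298} = \left(4353 + \sqrt{11}\right) \left(- \frac{1}{7298}\right) = - \frac{4353}{7298} - \frac{\sqrt{11}}{7298}$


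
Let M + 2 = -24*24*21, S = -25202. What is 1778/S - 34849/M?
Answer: 428377127/152446898 ≈ 2.8100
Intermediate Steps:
M = -12098 (M = -2 - 24*24*21 = -2 - 576*21 = -2 - 12096 = -12098)
1778/S - 34849/M = 1778/(-25202) - 34849/(-12098) = 1778*(-1/25202) - 34849*(-1/12098) = -889/12601 + 34849/12098 = 428377127/152446898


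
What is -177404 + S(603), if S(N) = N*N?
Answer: 186205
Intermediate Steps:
S(N) = N²
-177404 + S(603) = -177404 + 603² = -177404 + 363609 = 186205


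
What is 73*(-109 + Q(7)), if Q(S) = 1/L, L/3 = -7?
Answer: -167170/21 ≈ -7960.5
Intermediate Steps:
L = -21 (L = 3*(-7) = -21)
Q(S) = -1/21 (Q(S) = 1/(-21) = -1/21)
73*(-109 + Q(7)) = 73*(-109 - 1/21) = 73*(-2290/21) = -167170/21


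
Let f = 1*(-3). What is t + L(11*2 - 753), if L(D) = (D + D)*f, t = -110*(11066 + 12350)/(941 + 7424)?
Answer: 6822626/1673 ≈ 4078.1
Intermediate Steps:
f = -3
t = -515152/1673 (t = -2575760/8365 = -110*23416/8365 = -515152/1673 ≈ -307.92)
L(D) = -6*D (L(D) = (D + D)*(-3) = (2*D)*(-3) = -6*D)
t + L(11*2 - 753) = -515152/1673 - 6*(11*2 - 753) = -515152/1673 - 6*(22 - 753) = -515152/1673 - 6*(-731) = -515152/1673 + 4386 = 6822626/1673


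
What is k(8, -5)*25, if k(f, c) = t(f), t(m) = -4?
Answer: -100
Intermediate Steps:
k(f, c) = -4
k(8, -5)*25 = -4*25 = -100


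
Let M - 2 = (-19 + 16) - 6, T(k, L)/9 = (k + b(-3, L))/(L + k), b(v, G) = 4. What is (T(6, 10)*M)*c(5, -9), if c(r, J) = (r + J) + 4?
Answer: 0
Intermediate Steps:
c(r, J) = 4 + J + r (c(r, J) = (J + r) + 4 = 4 + J + r)
T(k, L) = 9*(4 + k)/(L + k) (T(k, L) = 9*((k + 4)/(L + k)) = 9*((4 + k)/(L + k)) = 9*(4 + k)/(L + k))
M = -7 (M = 2 + ((-19 + 16) - 6) = 2 + (-3 - 6) = 2 - 9 = -7)
(T(6, 10)*M)*c(5, -9) = ((9*(4 + 6)/(10 + 6))*(-7))*(4 - 9 + 5) = ((9*10/16)*(-7))*0 = ((9*(1/16)*10)*(-7))*0 = ((45/8)*(-7))*0 = -315/8*0 = 0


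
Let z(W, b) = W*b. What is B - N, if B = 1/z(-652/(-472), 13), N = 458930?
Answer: -972472552/2119 ≈ -4.5893e+5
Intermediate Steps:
B = 118/2119 (B = 1/(-652/(-472)*13) = 1/(-652*(-1/472)*13) = 1/((163/118)*13) = 1/(2119/118) = 118/2119 ≈ 0.055687)
B - N = 118/2119 - 1*458930 = 118/2119 - 458930 = -972472552/2119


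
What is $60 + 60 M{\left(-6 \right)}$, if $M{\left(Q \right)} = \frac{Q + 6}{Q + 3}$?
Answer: $60$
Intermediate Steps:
$M{\left(Q \right)} = \frac{6 + Q}{3 + Q}$
$60 + 60 M{\left(-6 \right)} = 60 + 60 \frac{6 - 6}{3 - 6} = 60 + 60 \frac{1}{-3} \cdot 0 = 60 + 60 \left(\left(- \frac{1}{3}\right) 0\right) = 60 + 60 \cdot 0 = 60 + 0 = 60$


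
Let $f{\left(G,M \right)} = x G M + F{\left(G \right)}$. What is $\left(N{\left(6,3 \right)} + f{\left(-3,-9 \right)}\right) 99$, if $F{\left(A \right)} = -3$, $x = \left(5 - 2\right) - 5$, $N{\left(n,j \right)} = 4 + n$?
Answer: $-4653$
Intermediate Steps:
$x = -2$ ($x = 3 - 5 = -2$)
$f{\left(G,M \right)} = -3 - 2 G M$ ($f{\left(G,M \right)} = - 2 G M - 3 = -3 - 2 G M$)
$\left(N{\left(6,3 \right)} + f{\left(-3,-9 \right)}\right) 99 = \left(\left(4 + 6\right) - \left(3 - -54\right)\right) 99 = \left(10 - 57\right) 99 = \left(-47\right) 99 = -4653$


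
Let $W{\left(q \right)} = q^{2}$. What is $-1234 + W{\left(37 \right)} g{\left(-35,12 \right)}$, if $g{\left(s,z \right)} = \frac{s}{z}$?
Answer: $- \frac{62723}{12} \approx -5226.9$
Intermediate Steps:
$-1234 + W{\left(37 \right)} g{\left(-35,12 \right)} = -1234 + 37^{2} \left(- \frac{35}{12}\right) = -1234 + 1369 \left(\left(-35\right) \frac{1}{12}\right) = -1234 + 1369 \left(- \frac{35}{12}\right) = -1234 - \frac{47915}{12} = - \frac{62723}{12}$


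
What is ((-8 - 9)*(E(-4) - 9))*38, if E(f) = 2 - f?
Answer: 1938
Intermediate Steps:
((-8 - 9)*(E(-4) - 9))*38 = ((-8 - 9)*((2 - 1*(-4)) - 9))*38 = -17*((2 + 4) - 9)*38 = -17*(6 - 9)*38 = -17*(-3)*38 = 51*38 = 1938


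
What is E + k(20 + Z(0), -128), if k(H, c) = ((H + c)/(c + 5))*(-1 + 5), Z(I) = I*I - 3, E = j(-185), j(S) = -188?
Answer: -7560/41 ≈ -184.39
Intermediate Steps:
E = -188
Z(I) = -3 + I² (Z(I) = I² - 3 = -3 + I²)
k(H, c) = 4*(H + c)/(5 + c) (k(H, c) = ((H + c)/(5 + c))*4 = 4*(H + c)/(5 + c))
E + k(20 + Z(0), -128) = -188 + 4*((20 + (-3 + 0²)) - 128)/(5 - 128) = -188 + 4*((20 + (-3 + 0)) - 128)/(-123) = -188 + 4*(-1/123)*((20 - 3) - 128) = -188 + 4*(-1/123)*(17 - 128) = -188 + 4*(-1/123)*(-111) = -188 + 148/41 = -7560/41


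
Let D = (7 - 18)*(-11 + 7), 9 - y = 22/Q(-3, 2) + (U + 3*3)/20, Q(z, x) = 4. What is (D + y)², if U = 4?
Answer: 877969/400 ≈ 2194.9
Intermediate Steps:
y = 57/20 (y = 9 - (22/4 + (4 + 3*3)/20) = 9 - (22*(¼) + (4 + 9)*(1/20)) = 9 - (11/2 + 13*(1/20)) = 9 - (11/2 + 13/20) = 9 - 1*123/20 = 9 - 123/20 = 57/20 ≈ 2.8500)
D = 44 (D = -11*(-4) = 44)
(D + y)² = (44 + 57/20)² = (937/20)² = 877969/400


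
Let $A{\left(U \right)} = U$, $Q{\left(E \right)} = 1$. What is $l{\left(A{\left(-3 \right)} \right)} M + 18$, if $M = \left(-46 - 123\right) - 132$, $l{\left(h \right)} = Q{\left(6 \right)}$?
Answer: $-283$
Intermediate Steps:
$l{\left(h \right)} = 1$
$M = -301$ ($M = -169 - 132 = -301$)
$l{\left(A{\left(-3 \right)} \right)} M + 18 = 1 \left(-301\right) + 18 = -301 + 18 = -283$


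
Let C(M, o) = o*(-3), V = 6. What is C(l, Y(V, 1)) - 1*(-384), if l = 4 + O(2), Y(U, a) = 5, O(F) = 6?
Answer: 369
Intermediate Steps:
l = 10 (l = 4 + 6 = 10)
C(M, o) = -3*o
C(l, Y(V, 1)) - 1*(-384) = -3*5 - 1*(-384) = -15 + 384 = 369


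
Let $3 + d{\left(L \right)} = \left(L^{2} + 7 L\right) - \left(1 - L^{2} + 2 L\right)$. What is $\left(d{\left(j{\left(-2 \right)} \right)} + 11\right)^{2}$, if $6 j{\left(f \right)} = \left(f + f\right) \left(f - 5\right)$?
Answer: $\frac{442225}{81} \approx 5459.6$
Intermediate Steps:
$j{\left(f \right)} = \frac{f \left(-5 + f\right)}{3}$ ($j{\left(f \right)} = \frac{\left(f + f\right) \left(f - 5\right)}{6} = \frac{2 f \left(-5 + f\right)}{6} = \frac{f \left(-5 + f\right)}{3}$)
$d{\left(L \right)} = -4 + 2 L^{2} + 5 L$ ($d{\left(L \right)} = -3 - \left(1 - 5 L - 2 L^{2}\right) = -3 + \left(-1 + 2 L^{2} + 5 L\right) = -4 + 2 L^{2} + 5 L$)
$\left(d{\left(j{\left(-2 \right)} \right)} + 11\right)^{2} = \left(\left(-4 + 2 \left(\frac{1}{3} \left(-2\right) \left(-5 - 2\right)\right)^{2} + 5 \cdot \frac{1}{3} \left(-2\right) \left(-5 - 2\right)\right) + 11\right)^{2} = \left(\left(-4 + 2 \left(\frac{1}{3} \left(-2\right) \left(-7\right)\right)^{2} + 5 \cdot \frac{1}{3} \left(-2\right) \left(-7\right)\right) + 11\right)^{2} = \left(\left(-4 + 2 \left(\frac{14}{3}\right)^{2} + 5 \cdot \frac{14}{3}\right) + 11\right)^{2} = \left(\left(-4 + 2 \cdot \frac{196}{9} + \frac{70}{3}\right) + 11\right)^{2} = \left(\left(-4 + \frac{392}{9} + \frac{70}{3}\right) + 11\right)^{2} = \left(\frac{566}{9} + 11\right)^{2} = \left(\frac{665}{9}\right)^{2} = \frac{442225}{81}$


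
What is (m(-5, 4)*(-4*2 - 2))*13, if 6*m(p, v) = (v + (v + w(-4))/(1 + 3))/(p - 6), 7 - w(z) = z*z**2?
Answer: 5915/132 ≈ 44.811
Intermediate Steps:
w(z) = 7 - z**3 (w(z) = 7 - z*z**2 = 7 - z**3)
m(p, v) = (71/4 + 5*v/4)/(6*(-6 + p)) (m(p, v) = ((v + (v + (7 - 1*(-4)**3))/(1 + 3))/(p - 6))/6 = ((v + (v + (7 - 1*(-64)))/4)/(-6 + p))/6 = ((v + (v + (7 + 64))*(1/4))/(-6 + p))/6 = ((v + (v + 71)*(1/4))/(-6 + p))/6 = ((v + (71 + v)*(1/4))/(-6 + p))/6 = ((v + (71/4 + v/4))/(-6 + p))/6 = ((71/4 + 5*v/4)/(-6 + p))/6 = (71/4 + 5*v/4)/(6*(-6 + p)))
(m(-5, 4)*(-4*2 - 2))*13 = (((71 + 5*4)/(24*(-6 - 5)))*(-4*2 - 2))*13 = (((1/24)*(71 + 20)/(-11))*(-8 - 2))*13 = (((1/24)*(-1/11)*91)*(-10))*13 = -91/264*(-10)*13 = (455/132)*13 = 5915/132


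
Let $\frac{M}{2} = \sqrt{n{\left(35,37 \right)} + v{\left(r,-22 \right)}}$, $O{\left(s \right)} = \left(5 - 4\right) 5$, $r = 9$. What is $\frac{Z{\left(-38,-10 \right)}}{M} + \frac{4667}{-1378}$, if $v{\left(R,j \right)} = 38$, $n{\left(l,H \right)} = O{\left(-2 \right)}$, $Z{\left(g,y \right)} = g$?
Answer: $- \frac{359}{106} - \frac{19 \sqrt{43}}{43} \approx -6.2843$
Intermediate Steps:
$O{\left(s \right)} = 5$ ($O{\left(s \right)} = 1 \cdot 5 = 5$)
$n{\left(l,H \right)} = 5$
$M = 2 \sqrt{43}$ ($M = 2 \sqrt{5 + 38} = 2 \sqrt{43} \approx 13.115$)
$\frac{Z{\left(-38,-10 \right)}}{M} + \frac{4667}{-1378} = - \frac{38}{2 \sqrt{43}} + \frac{4667}{-1378} = - 38 \frac{\sqrt{43}}{86} + 4667 \left(- \frac{1}{1378}\right) = - \frac{19 \sqrt{43}}{43} - \frac{359}{106} = - \frac{359}{106} - \frac{19 \sqrt{43}}{43}$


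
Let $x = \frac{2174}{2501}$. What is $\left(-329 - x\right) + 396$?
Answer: $\frac{165393}{2501} \approx 66.131$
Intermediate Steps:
$x = \frac{2174}{2501}$ ($x = 2174 \cdot \frac{1}{2501} = \frac{2174}{2501} \approx 0.86925$)
$\left(-329 - x\right) + 396 = \left(-329 - \frac{2174}{2501}\right) + 396 = - \frac{825003}{2501} + 396 = \frac{165393}{2501}$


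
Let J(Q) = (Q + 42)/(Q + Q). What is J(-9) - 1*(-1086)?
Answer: 6505/6 ≈ 1084.2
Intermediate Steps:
J(Q) = (42 + Q)/(2*Q) (J(Q) = (42 + Q)/((2*Q)) = (42 + Q)*(1/(2*Q)) = (42 + Q)/(2*Q))
J(-9) - 1*(-1086) = (½)*(42 - 9)/(-9) - 1*(-1086) = (½)*(-⅑)*33 + 1086 = -11/6 + 1086 = 6505/6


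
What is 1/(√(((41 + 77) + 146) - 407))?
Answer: -I*√143/143 ≈ -0.083624*I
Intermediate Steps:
1/(√(((41 + 77) + 146) - 407)) = 1/(√((118 + 146) - 407)) = 1/(√(264 - 407)) = 1/(√(-143)) = 1/(I*√143) = -I*√143/143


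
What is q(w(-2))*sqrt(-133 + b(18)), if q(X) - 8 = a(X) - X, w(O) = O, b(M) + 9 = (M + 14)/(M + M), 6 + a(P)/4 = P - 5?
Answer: -14*I*sqrt(1270) ≈ -498.92*I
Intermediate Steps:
a(P) = -44 + 4*P (a(P) = -24 + 4*(P - 5) = -24 + 4*(-5 + P) = -24 + (-20 + 4*P) = -44 + 4*P)
b(M) = -9 + (14 + M)/(2*M) (b(M) = -9 + (M + 14)/(M + M) = -9 + (14 + M)/((2*M)) = -9 + (14 + M)*(1/(2*M)) = -9 + (14 + M)/(2*M))
q(X) = -36 + 3*X (q(X) = 8 + ((-44 + 4*X) - X) = 8 + (-44 + 3*X) = -36 + 3*X)
q(w(-2))*sqrt(-133 + b(18)) = (-36 + 3*(-2))*sqrt(-133 + (-17/2 + 7/18)) = (-36 - 6)*sqrt(-133 + (-17/2 + 7*(1/18))) = -42*sqrt(-133 + (-17/2 + 7/18)) = -42*sqrt(-133 - 73/9) = -14*I*sqrt(1270)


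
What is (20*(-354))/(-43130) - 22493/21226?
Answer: -81984301/91547738 ≈ -0.89554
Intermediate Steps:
(20*(-354))/(-43130) - 22493/21226 = -7080*(-1/43130) - 22493*1/21226 = 708/4313 - 22493/21226 = -81984301/91547738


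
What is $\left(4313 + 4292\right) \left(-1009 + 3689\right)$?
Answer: $23061400$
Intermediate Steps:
$\left(4313 + 4292\right) \left(-1009 + 3689\right) = 8605 \cdot 2680 = 23061400$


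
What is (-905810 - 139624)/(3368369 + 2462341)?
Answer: -174239/971785 ≈ -0.17930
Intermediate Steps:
(-905810 - 139624)/(3368369 + 2462341) = -1045434/5830710 = -1045434*1/5830710 = -174239/971785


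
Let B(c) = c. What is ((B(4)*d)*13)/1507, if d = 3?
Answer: 156/1507 ≈ 0.10352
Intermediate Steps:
((B(4)*d)*13)/1507 = ((4*3)*13)/1507 = (12*13)*(1/1507) = 156*(1/1507) = 156/1507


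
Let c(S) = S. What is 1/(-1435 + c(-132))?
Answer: -1/1567 ≈ -0.00063816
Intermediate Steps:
1/(-1435 + c(-132)) = 1/(-1435 - 132) = 1/(-1567) = -1/1567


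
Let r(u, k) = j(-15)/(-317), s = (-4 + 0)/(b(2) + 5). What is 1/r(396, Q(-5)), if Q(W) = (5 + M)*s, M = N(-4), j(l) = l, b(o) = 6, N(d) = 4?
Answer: 317/15 ≈ 21.133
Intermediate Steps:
M = 4
s = -4/11 (s = (-4 + 0)/(6 + 5) = -4/11 ≈ -0.36364)
Q(W) = -36/11 (Q(W) = (5 + 4)*(-4/11) = 9*(-4/11) = -36/11)
r(u, k) = 15/317 (r(u, k) = -15/(-317) = -15*(-1/317) = 15/317)
1/r(396, Q(-5)) = 1/(15/317) = 317/15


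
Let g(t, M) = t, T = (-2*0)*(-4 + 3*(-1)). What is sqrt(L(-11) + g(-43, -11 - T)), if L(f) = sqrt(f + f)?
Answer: sqrt(-43 + I*sqrt(22)) ≈ 0.35711 + 6.5672*I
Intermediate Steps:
T = 0 (T = 0*(-4 - 3) = 0*(-7) = 0)
L(f) = sqrt(2)*sqrt(f) (L(f) = sqrt(2*f) = sqrt(2)*sqrt(f))
sqrt(L(-11) + g(-43, -11 - T)) = sqrt(sqrt(2)*sqrt(-11) - 43) = sqrt(sqrt(2)*(I*sqrt(11)) - 43) = sqrt(I*sqrt(22) - 43) = sqrt(-43 + I*sqrt(22))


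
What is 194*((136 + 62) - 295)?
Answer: -18818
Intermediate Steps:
194*((136 + 62) - 295) = 194*(198 - 295) = 194*(-97) = -18818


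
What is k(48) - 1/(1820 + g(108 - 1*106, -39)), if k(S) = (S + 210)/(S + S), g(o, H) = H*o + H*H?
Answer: 140293/52208 ≈ 2.6872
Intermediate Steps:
g(o, H) = H**2 + H*o (g(o, H) = H*o + H**2 = H**2 + H*o)
k(S) = (210 + S)/(2*S) (k(S) = (210 + S)/((2*S)) = (210 + S)*(1/(2*S)) = (210 + S)/(2*S))
k(48) - 1/(1820 + g(108 - 1*106, -39)) = (1/2)*(210 + 48)/48 - 1/(1820 - 39*(-39 + (108 - 1*106))) = (1/2)*(1/48)*258 - 1/(1820 - 39*(-39 + (108 - 106))) = 43/16 - 1/(1820 - 39*(-39 + 2)) = 43/16 - 1/(1820 - 39*(-37)) = 43/16 - 1/(1820 + 1443) = 43/16 - 1/3263 = 140293/52208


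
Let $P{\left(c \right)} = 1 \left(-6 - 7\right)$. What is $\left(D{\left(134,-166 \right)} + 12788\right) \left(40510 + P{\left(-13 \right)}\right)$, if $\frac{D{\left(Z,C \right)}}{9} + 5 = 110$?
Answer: $556145301$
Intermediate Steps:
$P{\left(c \right)} = -13$ ($P{\left(c \right)} = 1 \left(-13\right) = -13$)
$D{\left(Z,C \right)} = 945$ ($D{\left(Z,C \right)} = -45 + 9 \cdot 110 = -45 + 990 = 945$)
$\left(D{\left(134,-166 \right)} + 12788\right) \left(40510 + P{\left(-13 \right)}\right) = \left(945 + 12788\right) \left(40510 - 13\right) = 13733 \cdot 40497 = 556145301$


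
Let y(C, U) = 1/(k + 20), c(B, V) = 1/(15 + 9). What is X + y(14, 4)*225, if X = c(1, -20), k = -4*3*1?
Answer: 169/6 ≈ 28.167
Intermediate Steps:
c(B, V) = 1/24
k = -12 (k = -12*1 = -12)
X = 1/24 ≈ 0.041667
y(C, U) = 1/8 (y(C, U) = 1/(-12 + 20) = 1/8)
X + y(14, 4)*225 = 1/24 + (1/8)*225 = 1/24 + 225/8 = 169/6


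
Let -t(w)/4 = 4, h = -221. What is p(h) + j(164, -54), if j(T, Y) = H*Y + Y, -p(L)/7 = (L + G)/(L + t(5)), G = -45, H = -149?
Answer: 1892242/237 ≈ 7984.1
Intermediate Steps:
t(w) = -16 (t(w) = -4*4 = -16)
p(L) = -7*(-45 + L)/(-16 + L) (p(L) = -7*(L - 45)/(L - 16) = -7*(-45 + L)/(-16 + L))
j(T, Y) = -148*Y (j(T, Y) = -149*Y + Y = -148*Y)
p(h) + j(164, -54) = 7*(45 - 1*(-221))/(-16 - 221) - 148*(-54) = 7*(45 + 221)/(-237) + 7992 = 7*(-1/237)*266 + 7992 = -1862/237 + 7992 = 1892242/237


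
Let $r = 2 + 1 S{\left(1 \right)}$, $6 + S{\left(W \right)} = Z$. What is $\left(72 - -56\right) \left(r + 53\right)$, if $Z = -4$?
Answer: $5760$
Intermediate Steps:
$S{\left(W \right)} = -10$ ($S{\left(W \right)} = -6 - 4 = -10$)
$r = -8$ ($r = 2 + 1 \left(-10\right) = 2 - 10 = -8$)
$\left(72 - -56\right) \left(r + 53\right) = \left(72 - -56\right) \left(-8 + 53\right) = \left(72 + 56\right) 45 = 128 \cdot 45 = 5760$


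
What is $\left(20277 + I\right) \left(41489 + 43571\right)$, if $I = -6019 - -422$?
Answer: $1248680800$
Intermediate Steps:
$I = -5597$ ($I = -6019 + 422 = -5597$)
$\left(20277 + I\right) \left(41489 + 43571\right) = \left(20277 - 5597\right) \left(41489 + 43571\right) = 14680 \cdot 85060 = 1248680800$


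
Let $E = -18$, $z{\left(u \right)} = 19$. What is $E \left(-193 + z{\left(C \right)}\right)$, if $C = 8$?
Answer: $3132$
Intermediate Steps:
$E \left(-193 + z{\left(C \right)}\right) = - 18 \left(-193 + 19\right) = \left(-18\right) \left(-174\right) = 3132$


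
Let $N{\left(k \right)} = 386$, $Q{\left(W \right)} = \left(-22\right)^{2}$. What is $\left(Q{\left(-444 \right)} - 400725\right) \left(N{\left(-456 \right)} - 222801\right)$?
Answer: $89019602015$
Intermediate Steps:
$Q{\left(W \right)} = 484$
$\left(Q{\left(-444 \right)} - 400725\right) \left(N{\left(-456 \right)} - 222801\right) = \left(484 - 400725\right) \left(386 - 222801\right) = \left(-400241\right) \left(-222415\right) = 89019602015$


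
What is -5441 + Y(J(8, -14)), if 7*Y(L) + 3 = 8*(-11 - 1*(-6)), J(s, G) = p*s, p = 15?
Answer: -38130/7 ≈ -5447.1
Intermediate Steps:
J(s, G) = 15*s
Y(L) = -43/7 (Y(L) = -3/7 + (8*(-11 - 1*(-6)))/7 = -3/7 + (8*(-11 + 6))/7 = -3/7 + (8*(-5))/7 = -3/7 + (⅐)*(-40) = -3/7 - 40/7 = -43/7)
-5441 + Y(J(8, -14)) = -5441 - 43/7 = -38130/7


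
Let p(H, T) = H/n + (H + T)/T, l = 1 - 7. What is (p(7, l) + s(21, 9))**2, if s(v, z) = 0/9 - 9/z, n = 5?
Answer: 49/900 ≈ 0.054444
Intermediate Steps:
s(v, z) = -9/z (s(v, z) = 0*(1/9) - 9/z = 0 - 9/z = -9/z)
l = -6
p(H, T) = H/5 + (H + T)/T
(p(7, l) + s(21, 9))**2 = ((1 + (1/5)*7 + 7/(-6)) - 9/9)**2 = ((1 + 7/5 + 7*(-1/6)) - 9*1/9)**2 = ((1 + 7/5 - 7/6) - 1)**2 = (37/30 - 1)**2 = (7/30)**2 = 49/900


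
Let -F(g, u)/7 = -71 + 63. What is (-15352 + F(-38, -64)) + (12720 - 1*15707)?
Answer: -18283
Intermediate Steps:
F(g, u) = 56 (F(g, u) = -7*(-71 + 63) = -7*(-8) = 56)
(-15352 + F(-38, -64)) + (12720 - 1*15707) = (-15352 + 56) + (12720 - 1*15707) = -15296 + (12720 - 15707) = -15296 - 2987 = -18283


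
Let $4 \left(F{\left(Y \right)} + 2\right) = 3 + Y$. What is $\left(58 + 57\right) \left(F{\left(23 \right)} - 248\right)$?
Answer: $- \frac{56005}{2} \approx -28003.0$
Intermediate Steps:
$F{\left(Y \right)} = - \frac{5}{4} + \frac{Y}{4}$ ($F{\left(Y \right)} = -2 + \frac{3 + Y}{4} = -2 + \left(\frac{3}{4} + \frac{Y}{4}\right) = - \frac{5}{4} + \frac{Y}{4}$)
$\left(58 + 57\right) \left(F{\left(23 \right)} - 248\right) = \left(58 + 57\right) \left(\left(- \frac{5}{4} + \frac{1}{4} \cdot 23\right) - 248\right) = 115 \left(\left(- \frac{5}{4} + \frac{23}{4}\right) - 248\right) = 115 \left(\frac{9}{2} - 248\right) = 115 \left(- \frac{487}{2}\right) = - \frac{56005}{2}$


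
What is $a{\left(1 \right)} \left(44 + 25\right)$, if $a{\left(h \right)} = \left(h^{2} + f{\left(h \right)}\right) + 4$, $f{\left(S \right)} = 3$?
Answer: $552$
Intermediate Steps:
$a{\left(h \right)} = 7 + h^{2}$ ($a{\left(h \right)} = \left(h^{2} + 3\right) + 4 = \left(3 + h^{2}\right) + 4 = 7 + h^{2}$)
$a{\left(1 \right)} \left(44 + 25\right) = \left(7 + 1^{2}\right) \left(44 + 25\right) = \left(7 + 1\right) 69 = 8 \cdot 69 = 552$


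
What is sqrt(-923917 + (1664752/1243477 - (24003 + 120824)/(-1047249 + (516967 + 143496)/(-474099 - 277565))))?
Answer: I*sqrt(885229577579630462912848593745113592308101)/978840265644802123 ≈ 961.21*I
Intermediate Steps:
sqrt(-923917 + (1664752/1243477 - (24003 + 120824)/(-1047249 + (516967 + 143496)/(-474099 - 277565)))) = sqrt(-923917 + (1664752*(1/1243477) - 144827/(-1047249 + 660463/(-751664)))) = sqrt(-923917 + (1664752/1243477 - 144827/(-1047249 + 660463*(-1/751664)))) = sqrt(-923917 + (1664752/1243477 - 144827/(-1047249 - 660463/751664))) = sqrt(-923917 + (1664752/1243477 - 144827/(-787180032799/751664))) = sqrt(-923917 + (1664752/1243477 - 144827*(-751664)/787180032799)) = sqrt(-923917 + (1664752/1243477 - 1*(-108861242128/787180032799))) = sqrt(-923917 + (1664752/1243477 + 108861242128/787180032799)) = sqrt(-923917 + 1445825984739799904/978840265644802123) = sqrt(-904365715887763903275887/978840265644802123) = I*sqrt(885229577579630462912848593745113592308101)/978840265644802123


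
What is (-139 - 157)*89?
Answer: -26344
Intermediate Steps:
(-139 - 157)*89 = -296*89 = -26344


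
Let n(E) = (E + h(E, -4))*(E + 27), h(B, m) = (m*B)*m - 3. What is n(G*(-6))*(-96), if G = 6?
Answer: -531360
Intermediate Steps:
h(B, m) = -3 + B*m² (h(B, m) = (B*m)*m - 3 = B*m² - 3 = -3 + B*m²)
n(E) = (-3 + 17*E)*(27 + E) (n(E) = (E + (-3 + E*(-4)²))*(E + 27) = (E + (-3 + E*16))*(27 + E) = (E + (-3 + 16*E))*(27 + E) = (-3 + 17*E)*(27 + E))
n(G*(-6))*(-96) = (-81 + 17*(6*(-6))² + 456*(6*(-6)))*(-96) = (-81 + 17*(-36)² + 456*(-36))*(-96) = (-81 + 17*1296 - 16416)*(-96) = (-81 + 22032 - 16416)*(-96) = 5535*(-96) = -531360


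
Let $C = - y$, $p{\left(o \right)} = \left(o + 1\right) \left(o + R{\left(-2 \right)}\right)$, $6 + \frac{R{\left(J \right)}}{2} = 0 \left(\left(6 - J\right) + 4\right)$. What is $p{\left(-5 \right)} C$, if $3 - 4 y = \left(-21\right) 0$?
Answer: $-51$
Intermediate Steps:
$R{\left(J \right)} = -12$ ($R{\left(J \right)} = -12 + 2 \cdot 0 \left(\left(6 - J\right) + 4\right) = -12 + 2 \cdot 0 \left(10 - J\right) = -12 + 2 \cdot 0 = -12 + 0 = -12$)
$y = \frac{3}{4}$ ($y = \frac{3}{4} - \frac{\left(-21\right) 0}{4} = \frac{3}{4} - 0 = \frac{3}{4} + 0 = \frac{3}{4} \approx 0.75$)
$p{\left(o \right)} = \left(1 + o\right) \left(-12 + o\right)$ ($p{\left(o \right)} = \left(o + 1\right) \left(o - 12\right) = \left(1 + o\right) \left(-12 + o\right)$)
$C = - \frac{3}{4}$ ($C = \left(-1\right) \frac{3}{4} = - \frac{3}{4} \approx -0.75$)
$p{\left(-5 \right)} C = \left(-12 + \left(-5\right)^{2} - -55\right) \left(- \frac{3}{4}\right) = \left(-12 + 25 + 55\right) \left(- \frac{3}{4}\right) = 68 \left(- \frac{3}{4}\right) = -51$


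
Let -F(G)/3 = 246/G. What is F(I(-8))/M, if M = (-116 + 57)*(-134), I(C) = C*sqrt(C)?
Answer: -369*I*sqrt(2)/126496 ≈ -0.0041254*I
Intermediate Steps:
I(C) = C**(3/2)
M = 7906 (M = -59*(-134) = 7906)
F(G) = -738/G
F(I(-8))/M = -738*I*sqrt(2)/32/7906 = -738*I*sqrt(2)/32*(1/7906) = -369*I*sqrt(2)/16*(1/7906) = -369*I*sqrt(2)/126496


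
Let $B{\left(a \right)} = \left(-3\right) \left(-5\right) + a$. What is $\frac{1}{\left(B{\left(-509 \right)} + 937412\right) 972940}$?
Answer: $\frac{1}{911564998920} \approx 1.097 \cdot 10^{-12}$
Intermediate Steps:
$B{\left(a \right)} = 15 + a$
$\frac{1}{\left(B{\left(-509 \right)} + 937412\right) 972940} = \frac{1}{\left(\left(15 - 509\right) + 937412\right) 972940} = \frac{1}{-494 + 937412} \cdot \frac{1}{972940} = \frac{1}{936918} \cdot \frac{1}{972940} = \frac{1}{911564998920}$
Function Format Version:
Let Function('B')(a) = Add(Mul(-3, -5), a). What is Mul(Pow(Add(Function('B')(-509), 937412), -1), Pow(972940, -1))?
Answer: Rational(1, 911564998920) ≈ 1.0970e-12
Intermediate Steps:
Function('B')(a) = Add(15, a)
Mul(Pow(Add(Function('B')(-509), 937412), -1), Pow(972940, -1)) = Mul(Pow(Add(Add(15, -509), 937412), -1), Pow(972940, -1)) = Mul(Pow(Add(-494, 937412), -1), Rational(1, 972940)) = Mul(Pow(936918, -1), Rational(1, 972940)) = Mul(Rational(1, 936918), Rational(1, 972940)) = Rational(1, 911564998920)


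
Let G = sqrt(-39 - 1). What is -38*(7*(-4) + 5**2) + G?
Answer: 114 + 2*I*sqrt(10) ≈ 114.0 + 6.3246*I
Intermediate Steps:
G = 2*I*sqrt(10) (G = sqrt(-40) = 2*I*sqrt(10) ≈ 6.3246*I)
-38*(7*(-4) + 5**2) + G = -38*(7*(-4) + 5**2) + 2*I*sqrt(10) = -38*(-28 + 25) + 2*I*sqrt(10) = -38*(-3) + 2*I*sqrt(10) = 114 + 2*I*sqrt(10)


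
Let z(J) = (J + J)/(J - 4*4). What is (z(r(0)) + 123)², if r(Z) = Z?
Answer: 15129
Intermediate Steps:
z(J) = 2*J/(-16 + J) (z(J) = (2*J)/(J - 16) = (2*J)/(-16 + J) = 2*J/(-16 + J))
(z(r(0)) + 123)² = (2*0/(-16 + 0) + 123)² = (2*0/(-16) + 123)² = (2*0*(-1/16) + 123)² = (0 + 123)² = 123² = 15129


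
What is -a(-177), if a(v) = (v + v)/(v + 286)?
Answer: 354/109 ≈ 3.2477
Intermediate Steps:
a(v) = 2*v/(286 + v) (a(v) = (2*v)/(286 + v) = 2*v/(286 + v))
-a(-177) = -2*(-177)/(286 - 177) = -2*(-177)/109 = -1*(-354/109) = 354/109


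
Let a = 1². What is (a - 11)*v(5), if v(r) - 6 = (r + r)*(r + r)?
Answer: -1060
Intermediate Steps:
a = 1
v(r) = 6 + 4*r² (v(r) = 6 + (r + r)*(r + r) = 6 + (2*r)*(2*r) = 6 + 4*r²)
(a - 11)*v(5) = (1 - 11)*(6 + 4*5²) = -10*(6 + 4*25) = -10*(6 + 100) = -10*106 = -1060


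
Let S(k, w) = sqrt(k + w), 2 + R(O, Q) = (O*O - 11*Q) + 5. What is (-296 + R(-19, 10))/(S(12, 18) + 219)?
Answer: -3066/15977 + 14*sqrt(30)/15977 ≈ -0.18710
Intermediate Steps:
R(O, Q) = 3 + O**2 - 11*Q (R(O, Q) = -2 + ((O*O - 11*Q) + 5) = -2 + ((O**2 - 11*Q) + 5) = -2 + (5 + O**2 - 11*Q) = 3 + O**2 - 11*Q)
(-296 + R(-19, 10))/(S(12, 18) + 219) = (-296 + (3 + (-19)**2 - 11*10))/(sqrt(12 + 18) + 219) = (-296 + (3 + 361 - 110))/(sqrt(30) + 219) = (-296 + 254)/(219 + sqrt(30)) = -42/(219 + sqrt(30))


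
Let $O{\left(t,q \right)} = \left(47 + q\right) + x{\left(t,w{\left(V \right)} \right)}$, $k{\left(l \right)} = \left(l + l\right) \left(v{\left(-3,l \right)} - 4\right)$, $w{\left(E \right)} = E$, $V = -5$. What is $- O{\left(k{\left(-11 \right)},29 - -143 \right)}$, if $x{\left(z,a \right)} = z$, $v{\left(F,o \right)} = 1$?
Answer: $-285$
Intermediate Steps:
$k{\left(l \right)} = - 6 l$ ($k{\left(l \right)} = \left(l + l\right) \left(1 - 4\right) = 2 l \left(-3\right) = - 6 l$)
$O{\left(t,q \right)} = 47 + q + t$ ($O{\left(t,q \right)} = \left(47 + q\right) + t = 47 + q + t$)
$- O{\left(k{\left(-11 \right)},29 - -143 \right)} = - (47 + \left(29 - -143\right) - -66) = - (47 + \left(29 + 143\right) + 66) = - (47 + 172 + 66) = \left(-1\right) 285 = -285$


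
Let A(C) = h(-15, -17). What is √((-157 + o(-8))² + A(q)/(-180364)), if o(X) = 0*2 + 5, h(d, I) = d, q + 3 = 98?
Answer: √187900053013261/90182 ≈ 152.00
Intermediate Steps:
q = 95 (q = -3 + 98 = 95)
A(C) = -15
o(X) = 5 (o(X) = 0 + 5 = 5)
√((-157 + o(-8))² + A(q)/(-180364)) = √((-157 + 5)² - 15/(-180364)) = √((-152)² - 15*(-1/180364)) = √(23104 + 15/180364) = √(4167129871/180364) = √187900053013261/90182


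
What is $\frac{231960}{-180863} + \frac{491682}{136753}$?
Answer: $\frac{57205855686}{24733557839} \approx 2.3129$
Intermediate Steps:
$\frac{231960}{-180863} + \frac{491682}{136753} = 231960 \left(- \frac{1}{180863}\right) + 491682 \cdot \frac{1}{136753} = - \frac{231960}{180863} + \frac{491682}{136753} = \frac{57205855686}{24733557839}$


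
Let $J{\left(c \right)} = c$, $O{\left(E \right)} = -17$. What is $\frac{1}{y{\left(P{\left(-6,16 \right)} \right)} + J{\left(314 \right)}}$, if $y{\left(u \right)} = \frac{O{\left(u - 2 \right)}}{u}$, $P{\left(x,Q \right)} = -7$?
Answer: $\frac{7}{2215} \approx 0.0031603$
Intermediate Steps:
$y{\left(u \right)} = - \frac{17}{u}$
$\frac{1}{y{\left(P{\left(-6,16 \right)} \right)} + J{\left(314 \right)}} = \frac{1}{- \frac{17}{-7} + 314} = \frac{1}{\left(-17\right) \left(- \frac{1}{7}\right) + 314} = \frac{1}{\frac{17}{7} + 314} = \frac{1}{\frac{2215}{7}} = \frac{7}{2215}$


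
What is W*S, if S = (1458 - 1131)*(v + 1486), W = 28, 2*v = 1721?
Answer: 21484554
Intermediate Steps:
v = 1721/2 (v = (½)*1721 = 1721/2 ≈ 860.50)
S = 1534611/2 (S = (1458 - 1131)*(1721/2 + 1486) = 327*(4693/2) = 1534611/2 ≈ 7.6731e+5)
W*S = 28*(1534611/2) = 21484554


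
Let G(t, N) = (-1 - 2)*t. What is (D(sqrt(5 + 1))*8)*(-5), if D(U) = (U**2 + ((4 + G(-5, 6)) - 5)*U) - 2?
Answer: -160 - 560*sqrt(6) ≈ -1531.7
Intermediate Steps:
G(t, N) = -3*t
D(U) = -2 + U**2 + 14*U (D(U) = (U**2 + ((4 - 3*(-5)) - 5)*U) - 2 = (U**2 + ((4 + 15) - 5)*U) - 2 = (U**2 + (19 - 5)*U) - 2 = (U**2 + 14*U) - 2 = -2 + U**2 + 14*U)
(D(sqrt(5 + 1))*8)*(-5) = ((-2 + (sqrt(5 + 1))**2 + 14*sqrt(5 + 1))*8)*(-5) = ((-2 + (sqrt(6))**2 + 14*sqrt(6))*8)*(-5) = ((-2 + 6 + 14*sqrt(6))*8)*(-5) = ((4 + 14*sqrt(6))*8)*(-5) = (32 + 112*sqrt(6))*(-5) = -160 - 560*sqrt(6)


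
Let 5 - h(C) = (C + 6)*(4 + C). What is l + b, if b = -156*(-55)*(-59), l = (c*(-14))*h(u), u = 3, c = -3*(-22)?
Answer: -452628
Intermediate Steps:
c = 66
h(C) = 5 - (4 + C)*(6 + C) (h(C) = 5 - (C + 6)*(4 + C) = 5 - (6 + C)*(4 + C) = 5 - (4 + C)*(6 + C))
l = 53592 (l = (66*(-14))*(-19 - 1*3**2 - 10*3) = -924*(-19 - 1*9 - 30) = -924*(-19 - 9 - 30) = -924*(-58) = 53592)
b = -506220 (b = 8580*(-59) = -506220)
l + b = 53592 - 506220 = -452628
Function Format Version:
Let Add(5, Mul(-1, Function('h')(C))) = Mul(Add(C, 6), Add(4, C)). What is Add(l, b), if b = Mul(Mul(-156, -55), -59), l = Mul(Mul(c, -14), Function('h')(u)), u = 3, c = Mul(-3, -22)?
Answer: -452628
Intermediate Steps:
c = 66
Function('h')(C) = Add(5, Mul(-1, Add(4, C), Add(6, C))) (Function('h')(C) = Add(5, Mul(-1, Mul(Add(C, 6), Add(4, C)))) = Add(5, Mul(-1, Mul(Add(6, C), Add(4, C)))) = Add(5, Mul(-1, Mul(Add(4, C), Add(6, C)))) = Add(5, Mul(-1, Add(4, C), Add(6, C))))
l = 53592 (l = Mul(Mul(66, -14), Add(-19, Mul(-1, Pow(3, 2)), Mul(-10, 3))) = Mul(-924, Add(-19, Mul(-1, 9), -30)) = Mul(-924, Add(-19, -9, -30)) = Mul(-924, -58) = 53592)
b = -506220 (b = Mul(8580, -59) = -506220)
Add(l, b) = Add(53592, -506220) = -452628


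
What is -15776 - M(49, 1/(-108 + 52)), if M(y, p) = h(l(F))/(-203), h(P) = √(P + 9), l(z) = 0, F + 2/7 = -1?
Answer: -3202525/203 ≈ -15776.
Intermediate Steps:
F = -9/7 (F = -2/7 - 1 = -9/7 ≈ -1.2857)
h(P) = √(9 + P)
M(y, p) = -3/203 (M(y, p) = √(9 + 0)/(-203) = √9*(-1/203) = 3*(-1/203) = -3/203)
-15776 - M(49, 1/(-108 + 52)) = -15776 - 1*(-3/203) = -15776 + 3/203 = -3202525/203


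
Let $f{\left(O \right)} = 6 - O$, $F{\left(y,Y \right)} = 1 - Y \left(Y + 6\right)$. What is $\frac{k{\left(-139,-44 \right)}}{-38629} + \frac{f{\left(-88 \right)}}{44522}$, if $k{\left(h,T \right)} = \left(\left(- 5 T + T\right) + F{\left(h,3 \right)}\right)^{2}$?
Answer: $- \frac{499056937}{859920169} \approx -0.58035$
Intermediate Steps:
$F{\left(y,Y \right)} = 1 - Y \left(6 + Y\right)$
$k{\left(h,T \right)} = \left(-26 - 4 T\right)^{2}$ ($k{\left(h,T \right)} = \left(\left(- 5 T + T\right) - 26\right)^{2} = \left(- 4 T - 26\right)^{2} = \left(-26 - 4 T\right)^{2}$)
$\frac{k{\left(-139,-44 \right)}}{-38629} + \frac{f{\left(-88 \right)}}{44522} = \frac{4 \left(13 + 2 \left(-44\right)\right)^{2}}{-38629} + \frac{6 - -88}{44522} = 4 \left(13 - 88\right)^{2} \left(- \frac{1}{38629}\right) + \left(6 + 88\right) \frac{1}{44522} = 4 \left(-75\right)^{2} \left(- \frac{1}{38629}\right) + 94 \cdot \frac{1}{44522} = 4 \cdot 5625 \left(- \frac{1}{38629}\right) + \frac{47}{22261} = 22500 \left(- \frac{1}{38629}\right) + \frac{47}{22261} = - \frac{22500}{38629} + \frac{47}{22261} = - \frac{499056937}{859920169}$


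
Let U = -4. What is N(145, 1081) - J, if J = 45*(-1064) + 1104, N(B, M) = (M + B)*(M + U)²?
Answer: 1422119730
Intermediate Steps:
N(B, M) = (-4 + M)²*(B + M) (N(B, M) = (M + B)*(M - 4)² = (B + M)*(-4 + M)² = (-4 + M)²*(B + M))
J = -46776 (J = -47880 + 1104 = -46776)
N(145, 1081) - J = (-4 + 1081)²*(145 + 1081) - 1*(-46776) = 1077²*1226 + 46776 = 1159929*1226 + 46776 = 1422072954 + 46776 = 1422119730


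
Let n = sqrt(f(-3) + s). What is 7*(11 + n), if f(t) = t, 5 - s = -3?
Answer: 77 + 7*sqrt(5) ≈ 92.652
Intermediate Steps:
s = 8 (s = 5 - 1*(-3) = 5 + 3 = 8)
n = sqrt(5) (n = sqrt(-3 + 8) = sqrt(5) ≈ 2.2361)
7*(11 + n) = 7*(11 + sqrt(5)) = 77 + 7*sqrt(5)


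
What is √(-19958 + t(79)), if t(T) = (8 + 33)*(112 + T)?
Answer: I*√12127 ≈ 110.12*I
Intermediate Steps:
t(T) = 4592 + 41*T (t(T) = 41*(112 + T) = 4592 + 41*T)
√(-19958 + t(79)) = √(-19958 + (4592 + 41*79)) = √(-19958 + (4592 + 3239)) = √(-19958 + 7831) = √(-12127) = I*√12127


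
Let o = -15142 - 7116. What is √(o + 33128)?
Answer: √10870 ≈ 104.26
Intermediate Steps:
o = -22258
√(o + 33128) = √(-22258 + 33128) = √10870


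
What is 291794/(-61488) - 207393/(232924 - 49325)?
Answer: -33162633695/5644567656 ≈ -5.8751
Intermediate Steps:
291794/(-61488) - 207393/(232924 - 49325) = 291794*(-1/61488) - 207393/183599 = -145897/30744 - 207393*1/183599 = -145897/30744 - 207393/183599 = -33162633695/5644567656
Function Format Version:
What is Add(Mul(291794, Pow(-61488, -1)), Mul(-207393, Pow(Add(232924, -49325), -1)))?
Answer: Rational(-33162633695, 5644567656) ≈ -5.8751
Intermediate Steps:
Add(Mul(291794, Pow(-61488, -1)), Mul(-207393, Pow(Add(232924, -49325), -1))) = Add(Mul(291794, Rational(-1, 61488)), Mul(-207393, Pow(183599, -1))) = Add(Rational(-145897, 30744), Mul(-207393, Rational(1, 183599))) = Add(Rational(-145897, 30744), Rational(-207393, 183599)) = Rational(-33162633695, 5644567656)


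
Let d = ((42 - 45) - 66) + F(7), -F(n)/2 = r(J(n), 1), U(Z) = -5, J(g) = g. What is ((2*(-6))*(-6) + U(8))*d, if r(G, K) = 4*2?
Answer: -5695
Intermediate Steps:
r(G, K) = 8
F(n) = -16 (F(n) = -2*8 = -16)
d = -85 (d = ((42 - 45) - 66) - 16 = (-3 - 66) - 16 = -69 - 16 = -85)
((2*(-6))*(-6) + U(8))*d = ((2*(-6))*(-6) - 5)*(-85) = (-12*(-6) - 5)*(-85) = (72 - 5)*(-85) = 67*(-85) = -5695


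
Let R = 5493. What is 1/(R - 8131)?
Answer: -1/2638 ≈ -0.00037907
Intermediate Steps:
1/(R - 8131) = 1/(5493 - 8131) = 1/(-2638) = -1/2638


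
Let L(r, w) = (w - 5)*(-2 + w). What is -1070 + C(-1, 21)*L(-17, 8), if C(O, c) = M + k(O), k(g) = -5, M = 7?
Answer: -1034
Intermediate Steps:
C(O, c) = 2 (C(O, c) = 7 - 5 = 2)
L(r, w) = (-5 + w)*(-2 + w)
-1070 + C(-1, 21)*L(-17, 8) = -1070 + 2*(10 + 8² - 7*8) = -1070 + 2*(10 + 64 - 56) = -1070 + 2*18 = -1070 + 36 = -1034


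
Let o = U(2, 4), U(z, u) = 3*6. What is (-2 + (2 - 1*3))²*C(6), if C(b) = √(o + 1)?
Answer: 9*√19 ≈ 39.230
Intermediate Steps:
U(z, u) = 18
o = 18
C(b) = √19 (C(b) = √(18 + 1) = √19)
(-2 + (2 - 1*3))²*C(6) = (-2 + (2 - 1*3))²*√19 = (-2 + (2 - 3))²*√19 = (-2 - 1)²*√19 = (-3)²*√19 = 9*√19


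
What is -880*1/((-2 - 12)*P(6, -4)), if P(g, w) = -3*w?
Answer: 110/21 ≈ 5.2381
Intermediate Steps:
-880*1/((-2 - 12)*P(6, -4)) = -880*1/(12*(-2 - 12)) = -880/((-14*12)) = -880/(-168) = -880*(-1/168) = 110/21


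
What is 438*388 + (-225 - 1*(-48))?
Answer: 169767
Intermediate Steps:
438*388 + (-225 - 1*(-48)) = 169944 + (-225 + 48) = 169944 - 177 = 169767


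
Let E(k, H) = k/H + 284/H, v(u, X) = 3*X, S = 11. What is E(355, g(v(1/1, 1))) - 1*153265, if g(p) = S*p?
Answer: -1685702/11 ≈ -1.5325e+5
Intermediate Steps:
g(p) = 11*p
E(k, H) = 284/H + k/H
E(355, g(v(1/1, 1))) - 1*153265 = (284 + 355)/((11*(3*1))) - 1*153265 = 639/(11*3) - 153265 = 639/33 - 153265 = (1/33)*639 - 153265 = 213/11 - 153265 = -1685702/11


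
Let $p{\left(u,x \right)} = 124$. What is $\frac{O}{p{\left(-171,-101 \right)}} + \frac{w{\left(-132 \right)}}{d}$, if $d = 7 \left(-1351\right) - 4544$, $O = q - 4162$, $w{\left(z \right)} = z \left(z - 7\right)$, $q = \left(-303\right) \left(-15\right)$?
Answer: $\frac{1029077}{578708} \approx 1.7782$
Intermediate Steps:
$q = 4545$
$w{\left(z \right)} = z \left(-7 + z\right)$
$O = 383$ ($O = 4545 - 4162 = 383$)
$d = -14001$ ($d = -9457 - 4544 = -14001$)
$\frac{O}{p{\left(-171,-101 \right)}} + \frac{w{\left(-132 \right)}}{d} = \frac{383}{124} + \frac{\left(-132\right) \left(-7 - 132\right)}{-14001} = 383 \cdot \frac{1}{124} + \left(-132\right) \left(-139\right) \left(- \frac{1}{14001}\right) = \frac{383}{124} + 18348 \left(- \frac{1}{14001}\right) = \frac{383}{124} - \frac{6116}{4667} = \frac{1029077}{578708}$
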